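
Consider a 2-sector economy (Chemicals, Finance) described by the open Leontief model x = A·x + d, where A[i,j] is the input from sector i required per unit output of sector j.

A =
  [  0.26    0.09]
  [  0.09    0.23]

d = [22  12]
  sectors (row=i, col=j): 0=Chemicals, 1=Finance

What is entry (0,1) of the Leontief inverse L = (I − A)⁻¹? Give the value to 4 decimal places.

Form M = I − A:
  [  0.74   -0.09]
  [ -0.09    0.77]
Leontief inverse L = M⁻¹:
  [  1.3708    0.1602]
  [  0.1602    1.3174]
Total output x = L · d:
  x_0 = 1.3708·22 + 0.1602·12 = 32.0812
  x_1 = 0.1602·22 + 1.3174·12 = 19.3342

L[0,1] = 0.1602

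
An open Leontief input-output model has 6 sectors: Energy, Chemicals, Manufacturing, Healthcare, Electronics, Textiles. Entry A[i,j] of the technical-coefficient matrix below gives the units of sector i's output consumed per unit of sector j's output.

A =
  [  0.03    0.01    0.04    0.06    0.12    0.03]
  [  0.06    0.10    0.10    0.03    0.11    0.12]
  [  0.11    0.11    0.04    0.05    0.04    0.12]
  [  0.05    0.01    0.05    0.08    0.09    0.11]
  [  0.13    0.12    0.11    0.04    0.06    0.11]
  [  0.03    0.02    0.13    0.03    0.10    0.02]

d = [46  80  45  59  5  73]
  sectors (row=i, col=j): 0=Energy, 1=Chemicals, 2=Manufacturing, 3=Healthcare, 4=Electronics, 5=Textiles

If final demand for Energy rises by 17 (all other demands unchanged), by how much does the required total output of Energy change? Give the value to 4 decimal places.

Form M = I − A:
  [  0.97   -0.01   -0.04   -0.06   -0.12   -0.03]
  [ -0.06    0.90   -0.10   -0.03   -0.11   -0.12]
  [ -0.11   -0.11    0.96   -0.05   -0.04   -0.12]
  [ -0.05   -0.01   -0.05    0.92   -0.09   -0.11]
  [ -0.13   -0.12   -0.11   -0.04    0.94   -0.11]
  [ -0.03   -0.02   -0.13   -0.03   -0.10    0.98]
Leontief inverse L = M⁻¹:
  [  1.0717    0.0463    0.0828    0.0854    0.1621    0.0764]
  [  0.1272    1.1646    0.1785    0.0706    0.1879    0.1974]
  [  0.1606    0.1572    1.1070    0.0866    0.1137    0.1822]
  [  0.0971    0.0496    0.1061    1.1124    0.1466    0.1633]
  [  0.1967    0.1833    0.1888    0.0851    1.1468    0.1899]
  [  0.0798    0.0663    0.1755    0.0583    0.1454    1.0753]
Total output x = L · d:
  x_0 = 1.0717·46 + 0.0463·80 + 0.0828·45 + 0.0854·59 + 0.1621·5 + 0.0764·73 = 68.1560
  x_1 = 0.1272·46 + 1.1646·80 + 0.1785·45 + 0.0706·59 + 0.1879·5 + 0.1974·73 = 126.5618
  x_2 = 0.1606·46 + 0.1572·80 + 1.1070·45 + 0.0866·59 + 0.1137·5 + 0.1822·73 = 88.7613
  x_3 = 0.0971·46 + 0.0496·80 + 0.1061·45 + 1.1124·59 + 0.1466·5 + 0.1633·73 = 91.4944
  x_4 = 0.1967·46 + 0.1833·80 + 0.1888·45 + 0.0851·59 + 1.1468·5 + 0.1899·73 = 56.8297
  x_5 = 0.0798·46 + 0.0663·80 + 0.1755·45 + 0.0583·59 + 0.1454·5 + 1.0753·73 = 99.5333
Δx_0 = L[0,0] · Δd_0 = 1.0717 · 17 = 18.2184

18.2184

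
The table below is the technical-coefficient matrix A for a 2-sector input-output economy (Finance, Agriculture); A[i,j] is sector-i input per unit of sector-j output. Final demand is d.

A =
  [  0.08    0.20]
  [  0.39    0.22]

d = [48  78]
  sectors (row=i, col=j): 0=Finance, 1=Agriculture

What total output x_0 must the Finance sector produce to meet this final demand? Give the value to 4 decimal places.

82.9268

Form M = I − A:
  [  0.92   -0.20]
  [ -0.39    0.78]
Leontief inverse L = M⁻¹:
  [  1.2195    0.3127]
  [  0.6098    1.4384]
Total output x = L · d:
  x_0 = 1.2195·48 + 0.3127·78 = 82.9268
  x_1 = 0.6098·48 + 1.4384·78 = 141.4634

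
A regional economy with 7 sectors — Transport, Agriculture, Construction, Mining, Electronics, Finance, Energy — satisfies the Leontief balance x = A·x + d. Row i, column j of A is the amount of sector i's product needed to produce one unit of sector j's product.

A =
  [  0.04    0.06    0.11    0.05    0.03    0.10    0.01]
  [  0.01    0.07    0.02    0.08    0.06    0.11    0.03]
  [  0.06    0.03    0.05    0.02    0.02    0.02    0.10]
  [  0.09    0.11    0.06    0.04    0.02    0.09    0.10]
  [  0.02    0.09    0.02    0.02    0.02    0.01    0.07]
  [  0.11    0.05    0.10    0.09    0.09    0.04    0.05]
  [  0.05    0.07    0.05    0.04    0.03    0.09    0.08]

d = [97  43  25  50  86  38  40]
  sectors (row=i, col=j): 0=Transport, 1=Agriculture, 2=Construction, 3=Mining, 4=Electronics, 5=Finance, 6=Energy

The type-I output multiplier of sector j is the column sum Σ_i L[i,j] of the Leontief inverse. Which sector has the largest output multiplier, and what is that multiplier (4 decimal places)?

Form M = I − A:
  [  0.96   -0.06   -0.11   -0.05   -0.03   -0.10   -0.01]
  [ -0.01    0.93   -0.02   -0.08   -0.06   -0.11   -0.03]
  [ -0.06   -0.03    0.95   -0.02   -0.02   -0.02   -0.10]
  [ -0.09   -0.11   -0.06    0.96   -0.02   -0.09   -0.10]
  [ -0.02   -0.09   -0.02   -0.02    0.98   -0.01   -0.07]
  [ -0.11   -0.05   -0.10   -0.09   -0.09    0.96   -0.05]
  [ -0.05   -0.07   -0.05   -0.04   -0.03   -0.09    0.92]
Leontief inverse L = M⁻¹:
  [  1.0802    0.1018    0.1514    0.0845    0.0587    0.1408    0.0528]
  [  0.0492    1.1163    0.0582    0.1159    0.0896    0.1527    0.0710]
  [  0.0862    0.0621    1.0802    0.0436    0.0385    0.0554    0.1311]
  [  0.1371    0.1661    0.1131    1.0867    0.0574    0.1522    0.1500]
  [  0.0391    0.1186    0.0410    0.0423    1.0373    0.0422    0.0946]
  [  0.1565    0.1090    0.1522    0.1301    0.1212    1.0969    0.1048]
  [  0.0897    0.1156    0.0925    0.0771    0.0603    0.1376    1.1222]
Total output x = L · d:
  x_0 = 1.0802·97 + 0.1018·43 + 0.1514·25 + 0.0845·50 + 0.0587·86 + 0.1408·38 + 0.0528·40 = 129.6799
  x_1 = 0.0492·97 + 1.1163·43 + 0.0582·25 + 0.1159·50 + 0.0896·86 + 0.1527·38 + 0.0710·40 = 76.3703
  x_2 = 0.0862·97 + 0.0621·43 + 1.0802·25 + 0.0436·50 + 0.0385·86 + 0.0554·38 + 0.1311·40 = 50.8783
  x_3 = 0.1371·97 + 0.1661·43 + 0.1131·25 + 1.0867·50 + 0.0574·86 + 0.1522·38 + 0.1500·40 = 94.3268
  x_4 = 0.0391·97 + 0.1186·43 + 0.0410·25 + 0.0423·50 + 1.0373·86 + 0.0422·38 + 0.0946·40 = 106.6281
  x_5 = 0.1565·97 + 0.1090·43 + 0.1522·25 + 0.1301·50 + 0.1212·86 + 1.0969·38 + 0.1048·40 = 86.4730
  x_6 = 0.0897·97 + 0.1156·43 + 0.0925·25 + 0.0771·50 + 0.0603·86 + 0.1376·38 + 1.1222·40 = 75.1395
Output multipliers (column sums of L):
  Transport: 1.6381
  Agriculture: 1.7894
  Construction: 1.6886
  Mining: 1.5804
  Electronics: 1.4629
  Finance: 1.7778
  Energy: 1.7264

Agriculture (1.7894)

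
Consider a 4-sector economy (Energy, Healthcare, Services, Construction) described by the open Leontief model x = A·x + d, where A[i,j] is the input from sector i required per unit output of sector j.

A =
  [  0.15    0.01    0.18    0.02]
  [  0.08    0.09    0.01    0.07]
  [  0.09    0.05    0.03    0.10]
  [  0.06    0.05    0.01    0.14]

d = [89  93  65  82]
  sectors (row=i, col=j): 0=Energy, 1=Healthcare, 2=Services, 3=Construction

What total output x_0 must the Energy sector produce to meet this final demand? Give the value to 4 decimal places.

Form M = I − A:
  [  0.85   -0.01   -0.18   -0.02]
  [ -0.08    0.91   -0.01   -0.07]
  [ -0.09   -0.05    0.97   -0.10]
  [ -0.06   -0.05   -0.01    0.86]
Leontief inverse L = M⁻¹:
  [  1.2070    0.0287    0.2249    0.0566]
  [  0.1146    1.1073    0.0337    0.0967]
  [  0.1274    0.0667    1.0566    0.1313]
  [  0.0924    0.0672    0.0299    1.1739]
Total output x = L · d:
  x_0 = 1.2070·89 + 0.0287·93 + 0.2249·65 + 0.0566·82 = 129.3450
  x_1 = 0.1146·89 + 1.1073·93 + 0.0337·65 + 0.0967·82 = 123.3014
  x_2 = 0.1274·89 + 0.0667·93 + 1.0566·65 + 0.1313·82 = 96.9825
  x_3 = 0.0924·89 + 0.0672·93 + 0.0299·65 + 1.1739·82 = 112.6693

129.3450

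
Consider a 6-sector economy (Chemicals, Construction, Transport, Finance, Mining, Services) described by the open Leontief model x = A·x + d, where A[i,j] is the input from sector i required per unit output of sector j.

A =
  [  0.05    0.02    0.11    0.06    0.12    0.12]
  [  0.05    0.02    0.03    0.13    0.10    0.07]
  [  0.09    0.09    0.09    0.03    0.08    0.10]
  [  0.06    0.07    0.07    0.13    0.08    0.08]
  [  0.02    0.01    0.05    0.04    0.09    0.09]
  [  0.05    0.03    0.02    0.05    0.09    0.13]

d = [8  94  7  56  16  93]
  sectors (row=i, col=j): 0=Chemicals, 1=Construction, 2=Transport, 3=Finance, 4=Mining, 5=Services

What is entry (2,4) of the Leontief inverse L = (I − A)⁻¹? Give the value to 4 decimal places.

Form M = I − A:
  [  0.95   -0.02   -0.11   -0.06   -0.12   -0.12]
  [ -0.05    0.98   -0.03   -0.13   -0.10   -0.07]
  [ -0.09   -0.09    0.91   -0.03   -0.08   -0.10]
  [ -0.06   -0.07   -0.07    0.87   -0.08   -0.08]
  [ -0.02   -0.01   -0.05   -0.04    0.91   -0.09]
  [ -0.05   -0.03   -0.02   -0.05   -0.09    0.87]
Leontief inverse L = M⁻¹:
  [  1.0919    0.0527    0.1572    0.1092    0.1933    0.2030]
  [  0.0838    1.0473    0.0704    0.1800    0.1617    0.1372]
  [  0.1323    0.1204    1.1379    0.0840    0.1562    0.1826]
  [  0.1041    0.1049    0.1200    1.1930    0.1568    0.1625]
  [  0.0446    0.0289    0.0772    0.0704    1.1349    0.1412]
  [  0.0793    0.0509    0.0525    0.0903    0.1467    1.1940]
Total output x = L · d:
  x_0 = 1.0919·8 + 0.0527·94 + 0.1572·7 + 0.1092·56 + 0.1933·16 + 0.2030·93 = 42.8698
  x_1 = 0.0838·8 + 1.0473·94 + 0.0704·7 + 0.1800·56 + 0.1617·16 + 0.1372·93 = 125.0364
  x_2 = 0.1323·8 + 0.1204·94 + 1.1379·7 + 0.0840·56 + 0.1562·16 + 0.1826·93 = 44.5290
  x_3 = 0.1041·8 + 0.1049·94 + 0.1200·7 + 1.1930·56 + 0.1568·16 + 0.1625·93 = 95.9634
  x_4 = 0.0446·8 + 0.0289·94 + 0.0772·7 + 0.0704·56 + 1.1349·16 + 0.1412·93 = 38.8499
  x_5 = 0.0793·8 + 0.0509·94 + 0.0525·7 + 0.0903·56 + 0.1467·16 + 1.1940·93 = 124.2297

L[2,4] = 0.1562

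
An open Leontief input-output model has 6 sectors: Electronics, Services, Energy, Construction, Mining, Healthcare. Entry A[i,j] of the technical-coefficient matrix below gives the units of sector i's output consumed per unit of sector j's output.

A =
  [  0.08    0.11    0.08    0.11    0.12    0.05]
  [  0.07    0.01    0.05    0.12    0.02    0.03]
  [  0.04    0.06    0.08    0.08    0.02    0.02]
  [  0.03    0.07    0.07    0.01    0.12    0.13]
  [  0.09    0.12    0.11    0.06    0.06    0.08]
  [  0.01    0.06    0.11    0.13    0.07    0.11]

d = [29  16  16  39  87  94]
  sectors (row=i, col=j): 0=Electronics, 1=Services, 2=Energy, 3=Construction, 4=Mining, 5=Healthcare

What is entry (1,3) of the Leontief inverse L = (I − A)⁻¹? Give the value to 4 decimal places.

Form M = I − A:
  [  0.92   -0.11   -0.08   -0.11   -0.12   -0.05]
  [ -0.07    0.99   -0.05   -0.12   -0.02   -0.03]
  [ -0.04   -0.06    0.92   -0.08   -0.02   -0.02]
  [ -0.03   -0.07   -0.07    0.99   -0.12   -0.13]
  [ -0.09   -0.12   -0.11   -0.06    0.94   -0.08]
  [ -0.01   -0.06   -0.11   -0.13   -0.07    0.89]
Leontief inverse L = M⁻¹:
  [  1.1328    0.1781    0.1584    0.1868    0.1843    0.1171]
  [  0.0959    1.0495    0.0934    0.1586    0.0621    0.0716]
  [  0.0655    0.0933    1.1197    0.1194    0.0535    0.0542]
  [  0.0686    0.1233    0.1364    1.0778    0.1655    0.1834]
  [  0.1368    0.1797    0.1822    0.1376    1.1169    0.1383]
  [  0.0481    0.1164    0.1807    0.1958    0.1249    1.1741]
Total output x = L · d:
  x_0 = 1.1328·29 + 0.1781·16 + 0.1584·16 + 0.1868·39 + 0.1843·87 + 0.1171·94 = 72.5620
  x_1 = 0.0959·29 + 1.0495·16 + 0.0934·16 + 0.1586·39 + 0.0621·87 + 0.0716·94 = 39.3939
  x_2 = 0.0655·29 + 0.0933·16 + 1.1197·16 + 0.1194·39 + 0.0535·87 + 0.0542·94 = 35.7152
  x_3 = 0.0686·29 + 0.1233·16 + 0.1364·16 + 1.0778·39 + 0.1655·87 + 0.1834·94 = 79.8203
  x_4 = 0.1368·29 + 0.1797·16 + 0.1822·16 + 0.1376·39 + 1.1169·87 + 0.1383·94 = 125.2948
  x_5 = 0.0481·29 + 0.1164·16 + 0.1807·16 + 0.1958·39 + 0.1249·87 + 1.1741·94 = 135.0171

L[1,3] = 0.1586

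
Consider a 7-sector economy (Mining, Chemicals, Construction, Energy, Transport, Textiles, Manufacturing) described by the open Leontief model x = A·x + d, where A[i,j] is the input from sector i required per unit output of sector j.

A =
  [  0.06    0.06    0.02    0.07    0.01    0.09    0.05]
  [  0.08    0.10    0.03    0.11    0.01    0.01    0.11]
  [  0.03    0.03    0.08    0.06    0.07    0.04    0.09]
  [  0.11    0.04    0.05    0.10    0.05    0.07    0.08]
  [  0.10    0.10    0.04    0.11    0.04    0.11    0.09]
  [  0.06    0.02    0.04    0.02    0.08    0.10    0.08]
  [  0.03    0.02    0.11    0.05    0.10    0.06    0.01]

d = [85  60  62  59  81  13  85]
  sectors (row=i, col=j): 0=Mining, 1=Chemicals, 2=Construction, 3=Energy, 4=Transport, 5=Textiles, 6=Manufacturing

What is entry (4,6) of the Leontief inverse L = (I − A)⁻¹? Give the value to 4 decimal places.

L[4,6] = 0.1631

Form M = I − A:
  [  0.94   -0.06   -0.02   -0.07   -0.01   -0.09   -0.05]
  [ -0.08    0.90   -0.03   -0.11   -0.01   -0.01   -0.11]
  [ -0.03   -0.03    0.92   -0.06   -0.07   -0.04   -0.09]
  [ -0.11   -0.04   -0.05    0.90   -0.05   -0.07   -0.08]
  [ -0.10   -0.10   -0.04   -0.11    0.96   -0.11   -0.09]
  [ -0.06   -0.02   -0.04   -0.02   -0.08    0.90   -0.08]
  [ -0.03   -0.02   -0.11   -0.05   -0.10   -0.06    0.99]
Leontief inverse L = M⁻¹:
  [  1.1026    0.0902    0.0521    0.1137    0.0431    0.1340    0.0944]
  [  0.1337    1.1405    0.0737    0.1712    0.0495    0.0596    0.1633]
  [  0.0765    0.0649    1.1222    0.1120    0.1112    0.0898    0.1395]
  [  0.1695    0.0830    0.0963    1.1633    0.0960    0.1337    0.1401]
  [  0.1707    0.1519    0.0937    0.1849    1.0936    0.1818    0.1631]
  [  0.1056    0.0546    0.0785    0.0676    0.1205    1.1543    0.1282]
  [  0.0768    0.0558    0.1468    0.1009    0.1373    0.1103    1.0631]
Total output x = L · d:
  x_0 = 1.1026·85 + 0.0902·60 + 0.0521·62 + 0.1137·59 + 0.0431·81 + 0.1340·13 + 0.0944·85 = 122.3329
  x_1 = 0.1337·85 + 1.1405·60 + 0.0737·62 + 0.1712·59 + 0.0495·81 + 0.0596·13 + 0.1633·85 = 113.1370
  x_2 = 0.0765·85 + 0.0649·60 + 1.1222·62 + 0.1120·59 + 0.1112·81 + 0.0898·13 + 0.1395·85 = 108.6157
  x_3 = 0.1695·85 + 0.0830·60 + 0.0963·62 + 1.1633·59 + 0.0960·81 + 0.1337·13 + 0.1401·85 = 115.4136
  x_4 = 0.1707·85 + 0.1519·60 + 0.0937·62 + 0.1849·59 + 1.0936·81 + 0.1818·13 + 0.1631·85 = 145.1444
  x_5 = 0.1056·85 + 0.0546·60 + 0.0785·62 + 0.0676·59 + 0.1205·81 + 1.1543·13 + 0.1282·85 = 56.7724
  x_6 = 0.0768·85 + 0.0558·60 + 0.1468·62 + 0.1009·59 + 0.1373·81 + 0.1103·13 + 1.0631·85 = 127.8504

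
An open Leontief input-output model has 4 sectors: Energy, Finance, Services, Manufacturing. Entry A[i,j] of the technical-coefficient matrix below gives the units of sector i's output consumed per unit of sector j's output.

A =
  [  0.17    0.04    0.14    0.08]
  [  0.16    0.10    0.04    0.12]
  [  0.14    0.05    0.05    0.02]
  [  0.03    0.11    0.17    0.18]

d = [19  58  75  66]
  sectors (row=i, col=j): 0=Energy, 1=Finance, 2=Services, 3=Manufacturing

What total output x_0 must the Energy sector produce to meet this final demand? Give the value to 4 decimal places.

Form M = I − A:
  [  0.83   -0.04   -0.14   -0.08]
  [ -0.16    0.90   -0.04   -0.12]
  [ -0.14   -0.05    0.95   -0.02]
  [ -0.03   -0.11   -0.17    0.82]
Leontief inverse L = M⁻¹:
  [  1.2626    0.0853    0.2149    0.1409]
  [  0.2496    1.1529    0.1204    0.1960]
  [  0.2018    0.0769    1.0959    0.0577]
  [  0.1215    0.1737    0.2512    1.2629]
Total output x = L · d:
  x_0 = 1.2626·19 + 0.0853·58 + 0.2149·75 + 0.1409·66 = 54.3498
  x_1 = 0.2496·19 + 1.1529·58 + 0.1204·75 + 0.1960·66 = 93.5745
  x_2 = 0.2018·19 + 0.0769·58 + 1.0959·75 + 0.0577·66 = 94.2939
  x_3 = 0.1215·19 + 0.1737·58 + 0.2512·75 + 1.2629·66 = 114.5776

54.3498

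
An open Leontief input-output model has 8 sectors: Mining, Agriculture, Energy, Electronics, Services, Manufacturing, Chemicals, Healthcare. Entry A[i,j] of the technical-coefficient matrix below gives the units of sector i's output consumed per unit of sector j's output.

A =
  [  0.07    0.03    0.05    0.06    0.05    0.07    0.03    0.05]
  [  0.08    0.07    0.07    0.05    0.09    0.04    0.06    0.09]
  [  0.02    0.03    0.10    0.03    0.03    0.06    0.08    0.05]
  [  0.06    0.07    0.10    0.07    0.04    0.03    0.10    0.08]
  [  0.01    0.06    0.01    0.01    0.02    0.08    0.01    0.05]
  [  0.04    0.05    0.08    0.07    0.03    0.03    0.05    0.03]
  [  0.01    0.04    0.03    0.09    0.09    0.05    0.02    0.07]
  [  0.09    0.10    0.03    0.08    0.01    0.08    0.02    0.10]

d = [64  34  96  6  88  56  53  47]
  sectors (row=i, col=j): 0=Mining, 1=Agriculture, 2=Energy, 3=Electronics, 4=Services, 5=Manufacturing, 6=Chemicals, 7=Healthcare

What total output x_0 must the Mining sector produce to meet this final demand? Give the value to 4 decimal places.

Form M = I − A:
  [  0.93   -0.03   -0.05   -0.06   -0.05   -0.07   -0.03   -0.05]
  [ -0.08    0.93   -0.07   -0.05   -0.09   -0.04   -0.06   -0.09]
  [ -0.02   -0.03    0.90   -0.03   -0.03   -0.06   -0.08   -0.05]
  [ -0.06   -0.07   -0.10    0.93   -0.04   -0.03   -0.10   -0.08]
  [ -0.01   -0.06   -0.01   -0.01    0.98   -0.08   -0.01   -0.05]
  [ -0.04   -0.05   -0.08   -0.07   -0.03    0.97   -0.05   -0.03]
  [ -0.01   -0.04   -0.03   -0.09   -0.09   -0.05    0.98   -0.07]
  [ -0.09   -0.10   -0.03   -0.08   -0.01   -0.08   -0.02    0.90]
Leontief inverse L = M⁻¹:
  [  1.1055    0.0705    0.0942    0.1018    0.0802    0.1095    0.0646    0.0959]
  [  0.1279    1.1260    0.1249    0.1047    0.1320    0.0956    0.1031    0.1545]
  [  0.0503    0.0682    1.1435    0.0710    0.0612    0.0981    0.1139    0.0950]
  [  0.1074    0.1257    0.1594    1.1282    0.0856    0.0844    0.1473    0.1467]
  [  0.0344    0.0876    0.0373    0.0369    1.0397    0.1034    0.0307    0.0796]
  [  0.0719    0.0875    0.1237    0.1090    0.0612    1.0664    0.0853    0.0749]
  [  0.0450    0.0840    0.0718    0.1299    0.1182    0.0890    1.0542    0.1180]
  [  0.1438    0.1562    0.0886    0.1374    0.0519    0.1303    0.0662    1.1642]
Total output x = L · d:
  x_0 = 1.1055·64 + 0.0705·34 + 0.0942·96 + 0.1018·6 + 0.0802·88 + 0.1095·56 + 0.0646·53 + 0.0959·47 = 103.9153
  x_1 = 0.1279·64 + 1.1260·34 + 0.1249·96 + 0.1047·6 + 0.1320·88 + 0.0956·56 + 0.1031·53 + 0.1545·47 = 88.7772
  x_2 = 0.0503·64 + 0.0682·34 + 1.1435·96 + 0.0710·6 + 0.0612·88 + 0.0981·56 + 0.1139·53 + 0.0950·47 = 137.1154
  x_3 = 0.1074·64 + 0.1257·34 + 0.1594·96 + 1.1282·6 + 0.0856·88 + 0.0844·56 + 0.1473·53 + 0.1467·47 = 60.1708
  x_4 = 0.0344·64 + 0.0876·34 + 0.0373·96 + 0.0369·6 + 1.0397·88 + 0.1034·56 + 0.0307·53 + 0.0796·47 = 111.6300
  x_5 = 0.0719·64 + 0.0875·34 + 0.1237·96 + 0.1090·6 + 0.0612·88 + 1.0664·56 + 0.0853·53 + 0.0749·47 = 93.2514
  x_6 = 0.0450·64 + 0.0840·34 + 0.0718·96 + 0.1299·6 + 0.1182·88 + 0.0890·56 + 1.0542·53 + 0.1180·47 = 90.2077
  x_7 = 0.1438·64 + 0.1562·34 + 0.0886·96 + 0.1374·6 + 0.0519·88 + 0.1303·56 + 0.0662·53 + 1.1642·47 = 93.9309

103.9153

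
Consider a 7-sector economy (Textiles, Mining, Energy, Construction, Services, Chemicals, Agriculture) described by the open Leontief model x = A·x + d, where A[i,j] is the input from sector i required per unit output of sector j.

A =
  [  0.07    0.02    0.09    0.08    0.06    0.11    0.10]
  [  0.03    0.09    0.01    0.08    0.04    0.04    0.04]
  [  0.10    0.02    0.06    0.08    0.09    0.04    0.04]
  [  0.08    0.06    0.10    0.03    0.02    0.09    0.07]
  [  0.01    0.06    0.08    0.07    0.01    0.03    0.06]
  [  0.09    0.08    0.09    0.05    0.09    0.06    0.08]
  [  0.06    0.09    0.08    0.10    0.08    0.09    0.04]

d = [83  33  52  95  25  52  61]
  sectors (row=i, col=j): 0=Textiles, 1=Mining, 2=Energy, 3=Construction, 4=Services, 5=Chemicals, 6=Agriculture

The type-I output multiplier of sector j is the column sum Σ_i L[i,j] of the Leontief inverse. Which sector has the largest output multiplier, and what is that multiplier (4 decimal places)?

Form M = I − A:
  [  0.93   -0.02   -0.09   -0.08   -0.06   -0.11   -0.10]
  [ -0.03    0.91   -0.01   -0.08   -0.04   -0.04   -0.04]
  [ -0.10   -0.02    0.94   -0.08   -0.09   -0.04   -0.04]
  [ -0.08   -0.06   -0.10    0.97   -0.02   -0.09   -0.07]
  [ -0.01   -0.06   -0.08   -0.07    0.99   -0.03   -0.06]
  [ -0.09   -0.08   -0.09   -0.05   -0.09    0.94   -0.08]
  [ -0.06   -0.09   -0.08   -0.10   -0.08   -0.09    0.96]
Leontief inverse L = M⁻¹:
  [  1.1373    0.0778    0.1664    0.1483    0.1193    0.1770    0.1617]
  [  0.0654    1.1283    0.0509    0.1195    0.0699    0.0787    0.0756]
  [  0.1504    0.0627    1.1211    0.1338    0.1321    0.0937    0.0908]
  [  0.1372    0.1080    0.1607    1.0897    0.0724    0.1458    0.1216]
  [  0.0493    0.0950    0.1207    0.1103    1.0438    0.0677    0.0930]
  [  0.1513    0.1369    0.1605    0.1198    0.1451    1.1237    0.1396]
  [  0.1223    0.1479    0.1504    0.1656    0.1331    0.1524    1.0999]
Total output x = L · d:
  x_0 = 1.1373·83 + 0.0778·33 + 0.1664·52 + 0.1483·95 + 0.1193·25 + 0.1770·52 + 0.1617·61 = 141.7515
  x_1 = 0.0654·83 + 1.1283·33 + 0.0509·52 + 0.1195·95 + 0.0699·25 + 0.0787·52 + 0.0756·61 = 67.1204
  x_2 = 0.1504·83 + 0.0627·33 + 1.1211·52 + 0.1338·95 + 0.1321·25 + 0.0937·52 + 0.0908·61 = 99.2717
  x_3 = 0.1372·83 + 0.1080·33 + 0.1607·52 + 1.0897·95 + 0.0724·25 + 0.1458·52 + 0.1216·61 = 143.6383
  x_4 = 0.0493·83 + 0.0950·33 + 0.1207·52 + 0.1103·95 + 1.0438·25 + 0.0677·52 + 0.0930·61 = 59.2712
  x_5 = 0.1513·83 + 0.1369·33 + 0.1605·52 + 0.1198·95 + 0.1451·25 + 1.1237·52 + 0.1396·61 = 107.3753
  x_6 = 0.1223·83 + 0.1479·33 + 0.1504·52 + 0.1656·95 + 0.1331·25 + 0.1524·52 + 1.0999·61 = 116.9343
Output multipliers (column sums of L):
  Textiles: 1.8132
  Mining: 1.7567
  Energy: 1.9306
  Construction: 1.8869
  Services: 1.7158
  Chemicals: 1.8390
  Agriculture: 1.7823

Energy (1.9306)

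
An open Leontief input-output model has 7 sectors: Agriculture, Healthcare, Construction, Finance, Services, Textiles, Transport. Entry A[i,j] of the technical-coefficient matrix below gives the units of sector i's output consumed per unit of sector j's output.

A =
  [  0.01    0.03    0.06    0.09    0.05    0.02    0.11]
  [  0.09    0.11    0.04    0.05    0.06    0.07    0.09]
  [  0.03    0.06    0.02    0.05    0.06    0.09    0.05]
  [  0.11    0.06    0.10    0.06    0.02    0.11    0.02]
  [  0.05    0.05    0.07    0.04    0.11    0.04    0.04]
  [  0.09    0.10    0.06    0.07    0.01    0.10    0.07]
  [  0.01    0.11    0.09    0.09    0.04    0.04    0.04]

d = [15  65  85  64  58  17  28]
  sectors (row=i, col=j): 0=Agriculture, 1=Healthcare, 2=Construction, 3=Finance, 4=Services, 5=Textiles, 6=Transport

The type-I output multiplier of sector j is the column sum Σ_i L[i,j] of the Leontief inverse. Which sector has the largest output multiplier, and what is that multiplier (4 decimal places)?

Healthcare (1.9363)

Form M = I − A:
  [  0.99   -0.03   -0.06   -0.09   -0.05   -0.02   -0.11]
  [ -0.09    0.89   -0.04   -0.05   -0.06   -0.07   -0.09]
  [ -0.03   -0.06    0.98   -0.05   -0.06   -0.09   -0.05]
  [ -0.11   -0.06   -0.10    0.94   -0.02   -0.11   -0.02]
  [ -0.05   -0.05   -0.07   -0.04    0.89   -0.04   -0.04]
  [ -0.09   -0.10   -0.06   -0.07   -0.01    0.90   -0.07]
  [ -0.01   -0.11   -0.09   -0.09   -0.04   -0.04    0.96]
Leontief inverse L = M⁻¹:
  [  1.0469    0.0810    0.1040    0.1322    0.0815    0.0661    0.1439]
  [  0.1410    1.1810    0.0970    0.1097    0.1047    0.1293    0.1480]
  [  0.0703    0.1115    1.0616    0.0916    0.0906    0.1356    0.0894]
  [  0.1588    0.1224    0.1501    1.1159    0.0577    0.1704    0.0756]
  [  0.0884    0.1004    0.1128    0.0829    1.1494    0.0859    0.0813]
  [  0.1429    0.1706    0.1154    0.1298    0.0490    1.1628    0.1279]
  [  0.0582    0.1694    0.1353    0.1360    0.0767    0.0962    1.0843]
Total output x = L · d:
  x_0 = 1.0469·15 + 0.0810·65 + 0.1040·85 + 0.1322·64 + 0.0815·58 + 0.0661·17 + 0.1439·28 = 48.1521
  x_1 = 0.1410·15 + 1.1810·65 + 0.0970·85 + 0.1097·64 + 0.1047·58 + 0.1293·17 + 0.1480·28 = 106.5630
  x_2 = 0.0703·15 + 0.1115·65 + 1.0616·85 + 0.0916·64 + 0.0906·58 + 0.1356·17 + 0.0894·28 = 114.4659
  x_3 = 0.1588·15 + 0.1224·65 + 0.1501·85 + 1.1159·64 + 0.0577·58 + 0.1704·17 + 0.0756·28 = 102.8728
  x_4 = 0.0884·15 + 0.1004·65 + 0.1128·85 + 0.0829·64 + 1.1494·58 + 0.0859·17 + 0.0813·28 = 93.1531
  x_5 = 0.1429·15 + 0.1706·65 + 0.1154·85 + 0.1298·64 + 0.0490·58 + 1.1628·17 + 0.1279·28 = 57.5421
  x_6 = 0.0582·15 + 0.1694·65 + 0.1353·85 + 0.1360·64 + 0.0767·58 + 0.0962·17 + 1.0843·28 = 68.5331
Output multipliers (column sums of L):
  Agriculture: 1.7066
  Healthcare: 1.9363
  Construction: 1.7762
  Finance: 1.7983
  Services: 1.6096
  Textiles: 1.8464
  Transport: 1.7504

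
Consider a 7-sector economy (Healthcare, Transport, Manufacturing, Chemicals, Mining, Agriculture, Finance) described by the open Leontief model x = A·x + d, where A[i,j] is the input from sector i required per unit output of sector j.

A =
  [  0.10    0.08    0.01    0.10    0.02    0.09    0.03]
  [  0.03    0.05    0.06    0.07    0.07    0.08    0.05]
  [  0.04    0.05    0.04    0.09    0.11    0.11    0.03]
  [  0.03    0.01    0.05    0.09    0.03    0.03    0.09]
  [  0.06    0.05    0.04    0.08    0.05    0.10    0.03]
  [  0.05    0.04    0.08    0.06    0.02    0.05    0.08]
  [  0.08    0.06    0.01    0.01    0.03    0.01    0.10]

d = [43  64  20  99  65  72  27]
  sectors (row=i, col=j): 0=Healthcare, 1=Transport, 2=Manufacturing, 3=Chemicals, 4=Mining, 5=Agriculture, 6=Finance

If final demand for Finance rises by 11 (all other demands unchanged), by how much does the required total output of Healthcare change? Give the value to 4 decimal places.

0.8145

Form M = I − A:
  [  0.90   -0.08   -0.01   -0.10   -0.02   -0.09   -0.03]
  [ -0.03    0.95   -0.06   -0.07   -0.07   -0.08   -0.05]
  [ -0.04   -0.05    0.96   -0.09   -0.11   -0.11   -0.03]
  [ -0.03   -0.01   -0.05    0.91   -0.03   -0.03   -0.09]
  [ -0.06   -0.05   -0.04   -0.08    0.95   -0.10   -0.03]
  [ -0.05   -0.04   -0.08   -0.06   -0.02    0.95   -0.08]
  [ -0.08   -0.06   -0.01   -0.01   -0.03   -0.01    0.90]
Leontief inverse L = M⁻¹:
  [  1.1388    0.1123    0.0405    0.1515    0.0469    0.1325    0.0740]
  [  0.0655    1.0803    0.0897    0.1171    0.1005    0.1228    0.0912]
  [  0.0807    0.0840    1.0754    0.1456    0.1428    0.1597    0.0767]
  [  0.0597    0.0337    0.0697    1.1248    0.0525    0.0589    0.1257]
  [  0.0962    0.0804    0.0702    0.1286    1.0780    0.1423    0.0715]
  [  0.0847    0.0696    0.1045    0.1024    0.0489    1.0882    0.1188]
  [  0.1113    0.0868    0.0258    0.0408    0.0495    0.0392    1.1297]
Total output x = L · d:
  x_0 = 1.1388·43 + 0.1123·64 + 0.0405·20 + 0.1515·99 + 0.0469·65 + 0.1325·72 + 0.0740·27 = 86.5506
  x_1 = 0.0655·43 + 1.0803·64 + 0.0897·20 + 0.1171·99 + 0.1005·65 + 0.1228·72 + 0.0912·27 = 103.1834
  x_2 = 0.0807·43 + 0.0840·64 + 1.0754·20 + 0.1456·99 + 0.1428·65 + 0.1597·72 + 0.0767·27 = 67.6169
  x_3 = 0.0597·43 + 0.0337·64 + 0.0697·20 + 1.1248·99 + 0.0525·65 + 0.0589·72 + 0.1257·27 = 128.5283
  x_4 = 0.0962·43 + 0.0804·64 + 0.0702·20 + 0.1286·99 + 1.0780·65 + 0.1423·72 + 0.0715·27 = 105.6717
  x_5 = 0.0847·43 + 0.0696·64 + 0.1045·20 + 0.1024·99 + 0.0489·65 + 1.0882·72 + 0.1188·27 = 105.0575
  x_6 = 0.1113·43 + 0.0868·64 + 0.0258·20 + 0.0408·99 + 0.0495·65 + 0.0392·72 + 1.1297·27 = 51.4414
Δx_0 = L[0,6] · Δd_6 = 0.0740 · 11 = 0.8145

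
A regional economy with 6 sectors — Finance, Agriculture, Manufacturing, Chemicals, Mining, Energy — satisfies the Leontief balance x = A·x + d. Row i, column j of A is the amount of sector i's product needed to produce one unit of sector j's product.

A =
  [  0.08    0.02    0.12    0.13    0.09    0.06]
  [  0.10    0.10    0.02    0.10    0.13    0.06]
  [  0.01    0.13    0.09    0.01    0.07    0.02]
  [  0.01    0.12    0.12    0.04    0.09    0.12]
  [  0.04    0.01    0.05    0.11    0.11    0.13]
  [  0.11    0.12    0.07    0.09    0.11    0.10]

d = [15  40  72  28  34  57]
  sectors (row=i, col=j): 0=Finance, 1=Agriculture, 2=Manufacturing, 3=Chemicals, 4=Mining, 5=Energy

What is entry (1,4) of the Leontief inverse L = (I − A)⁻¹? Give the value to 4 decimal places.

L[1,4] = 0.2325

Form M = I − A:
  [  0.92   -0.02   -0.12   -0.13   -0.09   -0.06]
  [ -0.10    0.90   -0.02   -0.10   -0.13   -0.06]
  [ -0.01   -0.13    0.91   -0.01   -0.07   -0.02]
  [ -0.01   -0.12   -0.12    0.96   -0.09   -0.12]
  [ -0.04   -0.01   -0.05   -0.11    0.89   -0.13]
  [ -0.11   -0.12   -0.07   -0.09   -0.11    0.90]
Leontief inverse L = M⁻¹:
  [  1.1267    0.1007    0.1977    0.1989    0.1815    0.1390]
  [  0.1588    1.1757    0.0955    0.1856    0.2325    0.1494]
  [  0.0467    0.1825    1.1294    0.0589    0.1345    0.0677]
  [  0.0684    0.2055    0.1861    1.1145    0.1888    0.1983]
  [  0.0898    0.0847    0.1195    0.1794    1.1987    0.2114]
  [  0.1803    0.2142    0.1580    0.1870    0.2290    1.1989]
Total output x = L · d:
  x_0 = 1.1267·15 + 0.1007·40 + 0.1977·72 + 0.1989·28 + 0.1815·34 + 0.1390·57 = 54.8219
  x_1 = 0.1588·15 + 1.1757·40 + 0.0955·72 + 0.1856·28 + 0.2325·34 + 0.1494·57 = 77.9105
  x_2 = 0.0467·15 + 0.1825·40 + 1.1294·72 + 0.0589·28 + 0.1345·34 + 0.0677·57 = 99.4000
  x_3 = 0.0684·15 + 0.2055·40 + 0.1861·72 + 1.1145·28 + 0.1888·34 + 0.1983·57 = 71.5742
  x_4 = 0.0898·15 + 0.0847·40 + 0.1195·72 + 0.1794·28 + 1.1987·34 + 0.2114·57 = 71.1643
  x_5 = 0.1803·15 + 0.2142·40 + 0.1580·72 + 0.1870·28 + 0.2290·34 + 1.1989·57 = 104.0082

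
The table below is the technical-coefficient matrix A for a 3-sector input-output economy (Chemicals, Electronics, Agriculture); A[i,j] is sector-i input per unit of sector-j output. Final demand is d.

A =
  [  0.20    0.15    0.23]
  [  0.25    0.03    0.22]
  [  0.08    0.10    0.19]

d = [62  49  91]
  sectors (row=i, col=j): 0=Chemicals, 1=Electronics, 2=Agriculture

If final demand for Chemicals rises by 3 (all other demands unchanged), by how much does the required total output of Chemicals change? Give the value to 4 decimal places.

Form M = I − A:
  [  0.80   -0.15   -0.23]
  [ -0.25    0.97   -0.22]
  [ -0.08   -0.10    0.81]
Leontief inverse L = M⁻¹:
  [  1.3777    0.2607    0.4620]
  [  0.3970    1.1358    0.4212]
  [  0.1851    0.1660    1.3322]
Total output x = L · d:
  x_0 = 1.3777·62 + 0.2607·49 + 0.4620·91 = 140.2281
  x_1 = 0.3970·62 + 1.1358·49 + 0.4212·91 = 118.5992
  x_2 = 0.1851·62 + 0.1660·49 + 1.3322·91 = 140.8372
Δx_0 = L[0,0] · Δd_0 = 1.3777 · 3 = 4.1330

4.1330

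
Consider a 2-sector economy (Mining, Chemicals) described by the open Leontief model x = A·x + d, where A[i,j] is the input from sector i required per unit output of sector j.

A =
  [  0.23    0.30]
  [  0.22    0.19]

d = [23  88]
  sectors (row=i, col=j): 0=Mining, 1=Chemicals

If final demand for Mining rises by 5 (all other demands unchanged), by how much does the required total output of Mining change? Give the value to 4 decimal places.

Form M = I − A:
  [  0.77   -0.30]
  [ -0.22    0.81]
Leontief inverse L = M⁻¹:
  [  1.4524    0.5379]
  [  0.3945    1.3807]
Total output x = L · d:
  x_0 = 1.4524·23 + 0.5379·88 = 80.7423
  x_1 = 0.3945·23 + 1.3807·88 = 130.5720
Δx_0 = L[0,0] · Δd_0 = 1.4524 · 5 = 7.2620

7.2620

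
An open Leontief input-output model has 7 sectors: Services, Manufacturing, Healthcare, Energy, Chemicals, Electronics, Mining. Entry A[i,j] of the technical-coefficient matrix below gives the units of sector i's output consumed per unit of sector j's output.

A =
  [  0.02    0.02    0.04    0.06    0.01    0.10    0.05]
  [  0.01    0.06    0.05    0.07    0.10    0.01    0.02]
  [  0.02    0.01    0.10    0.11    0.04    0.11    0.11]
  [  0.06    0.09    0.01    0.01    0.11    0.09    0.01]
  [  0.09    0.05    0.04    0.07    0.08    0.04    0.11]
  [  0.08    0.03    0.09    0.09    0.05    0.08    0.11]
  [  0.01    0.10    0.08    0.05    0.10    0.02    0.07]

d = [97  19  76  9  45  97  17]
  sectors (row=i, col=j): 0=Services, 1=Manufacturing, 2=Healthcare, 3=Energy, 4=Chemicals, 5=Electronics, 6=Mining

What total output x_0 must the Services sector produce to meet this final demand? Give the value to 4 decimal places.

125.6264

Form M = I − A:
  [  0.98   -0.02   -0.04   -0.06   -0.01   -0.10   -0.05]
  [ -0.01    0.94   -0.05   -0.07   -0.10   -0.01   -0.02]
  [ -0.02   -0.01    0.90   -0.11   -0.04   -0.11   -0.11]
  [ -0.06   -0.09   -0.01    0.99   -0.11   -0.09   -0.01]
  [ -0.09   -0.05   -0.04   -0.07    0.92   -0.04   -0.11]
  [ -0.08   -0.03   -0.09   -0.09   -0.05    0.92   -0.11]
  [ -0.01   -0.10   -0.08   -0.05   -0.10   -0.02    0.93]
Leontief inverse L = M⁻¹:
  [  1.0447    0.0485    0.0738    0.0952    0.0483    0.1363    0.0888]
  [  0.0365    1.0907    0.0792    0.1051    0.1436    0.0431    0.0580]
  [  0.0599    0.0594    1.1563    0.1682    0.1058    0.1703    0.1757]
  [  0.0922    0.1221    0.0475    1.0552    0.1558    0.1283    0.0582]
  [  0.1239    0.0963    0.0866    0.1211    1.1399    0.0899    0.1657]
  [  0.1186    0.0797    0.1463    0.1499    0.1154    1.1417    0.1757]
  [  0.0411    0.1415    0.1238    0.0998    0.1585    0.0619    1.1223]
Total output x = L · d:
  x_0 = 1.0447·97 + 0.0485·19 + 0.0738·76 + 0.0952·9 + 0.0483·45 + 0.1363·97 + 0.0888·17 = 125.6264
  x_1 = 0.0365·97 + 1.0907·19 + 0.0792·76 + 0.1051·9 + 0.1436·45 + 0.0431·97 + 0.0580·17 = 42.8574
  x_2 = 0.0599·97 + 0.0594·19 + 1.1563·76 + 0.1682·9 + 0.1058·45 + 0.1703·97 + 0.1757·17 = 120.6009
  x_3 = 0.0922·97 + 0.1221·19 + 0.0475·76 + 1.0552·9 + 0.1558·45 + 0.1283·97 + 0.0582·17 = 44.8154
  x_4 = 0.1239·97 + 0.0963·19 + 0.0866·76 + 0.1211·9 + 1.1399·45 + 0.0899·97 + 0.1657·17 = 84.3459
  x_5 = 0.1186·97 + 0.0797·19 + 0.1463·76 + 0.1499·9 + 0.1154·45 + 1.1417·97 + 0.1757·17 = 144.4047
  x_6 = 0.0411·97 + 0.1415·19 + 0.1238·76 + 0.0998·9 + 0.1585·45 + 0.0619·97 + 1.1223·17 = 49.1974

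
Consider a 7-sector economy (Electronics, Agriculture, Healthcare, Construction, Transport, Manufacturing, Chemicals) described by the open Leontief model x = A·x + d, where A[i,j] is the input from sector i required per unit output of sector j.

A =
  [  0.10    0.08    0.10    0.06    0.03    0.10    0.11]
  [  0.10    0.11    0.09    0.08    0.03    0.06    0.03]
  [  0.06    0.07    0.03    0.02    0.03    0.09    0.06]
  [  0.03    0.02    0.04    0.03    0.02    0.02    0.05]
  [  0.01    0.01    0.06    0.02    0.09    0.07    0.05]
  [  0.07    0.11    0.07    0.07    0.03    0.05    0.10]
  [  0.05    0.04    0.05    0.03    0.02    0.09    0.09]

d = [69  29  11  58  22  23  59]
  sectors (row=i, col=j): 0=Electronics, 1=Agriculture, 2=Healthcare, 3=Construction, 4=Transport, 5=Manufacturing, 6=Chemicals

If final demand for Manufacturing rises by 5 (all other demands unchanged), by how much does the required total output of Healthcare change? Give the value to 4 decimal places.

Form M = I − A:
  [  0.90   -0.08   -0.10   -0.06   -0.03   -0.10   -0.11]
  [ -0.10    0.89   -0.09   -0.08   -0.03   -0.06   -0.03]
  [ -0.06   -0.07    0.97   -0.02   -0.03   -0.09   -0.06]
  [ -0.03   -0.02   -0.04    0.97   -0.02   -0.02   -0.05]
  [ -0.01   -0.01   -0.06   -0.02    0.91   -0.07   -0.05]
  [ -0.07   -0.11   -0.07   -0.07   -0.03    0.95   -0.10]
  [ -0.05   -0.04   -0.05   -0.03   -0.02   -0.09    0.91]
Leontief inverse L = M⁻¹:
  [  1.1667    0.1505    0.1644    0.1074    0.0609    0.1722    0.1850]
  [  0.1591    1.1718    0.1470    0.1222    0.0574    0.1201    0.0906]
  [  0.1033    0.1169    1.0730    0.0523    0.0506    0.1349    0.1076]
  [  0.0517    0.0423    0.0615    1.0452    0.0313    0.0454    0.0758]
  [  0.0373    0.0408    0.0901    0.0408    1.1107    0.1060    0.0867]
  [  0.1267    0.1688    0.1251    0.1106    0.0564    1.1101    0.1603]
  [  0.0918    0.0852    0.0908    0.0604    0.0397    0.1358    1.1392]
Total output x = L · d:
  x_0 = 1.1667·69 + 0.1505·29 + 0.1644·11 + 0.1074·58 + 0.0609·22 + 0.1722·23 + 0.1850·59 = 109.1198
  x_1 = 0.1591·69 + 1.1718·29 + 0.1470·11 + 0.1222·58 + 0.0574·22 + 0.1201·23 + 0.0906·59 = 63.0298
  x_2 = 0.1033·69 + 0.1169·29 + 1.0730·11 + 0.0523·58 + 0.0506·22 + 0.1349·23 + 0.1076·59 = 35.9160
  x_3 = 0.0517·69 + 0.0423·29 + 0.0615·11 + 1.0452·58 + 0.0313·22 + 0.0454·23 + 0.0758·59 = 72.3010
  x_4 = 0.0373·69 + 0.0408·29 + 0.0901·11 + 0.0408·58 + 1.1107·22 + 0.1060·23 + 0.0867·59 = 39.1036
  x_5 = 0.1267·69 + 0.1688·29 + 0.1251·11 + 0.1106·58 + 0.0564·22 + 1.1101·23 + 0.1603·59 = 57.6547
  x_6 = 0.0918·69 + 0.0852·29 + 0.0908·11 + 0.0604·58 + 0.0397·22 + 0.1358·23 + 1.1392·59 = 84.5198
Δx_2 = L[2,5] · Δd_5 = 0.1349 · 5 = 0.6746

0.6746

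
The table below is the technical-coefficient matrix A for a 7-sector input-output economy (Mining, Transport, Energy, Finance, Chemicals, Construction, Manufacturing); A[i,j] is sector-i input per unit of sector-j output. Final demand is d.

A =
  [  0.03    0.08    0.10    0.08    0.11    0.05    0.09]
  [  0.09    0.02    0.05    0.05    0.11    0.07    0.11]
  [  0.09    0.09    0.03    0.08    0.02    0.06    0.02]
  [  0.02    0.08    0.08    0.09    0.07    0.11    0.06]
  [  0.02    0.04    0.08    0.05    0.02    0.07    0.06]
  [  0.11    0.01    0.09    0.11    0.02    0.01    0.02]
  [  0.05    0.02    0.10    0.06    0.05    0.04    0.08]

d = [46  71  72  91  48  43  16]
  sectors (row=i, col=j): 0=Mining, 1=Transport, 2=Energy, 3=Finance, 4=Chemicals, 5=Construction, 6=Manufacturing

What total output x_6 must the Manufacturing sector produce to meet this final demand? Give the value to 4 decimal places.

Form M = I − A:
  [  0.97   -0.08   -0.10   -0.08   -0.11   -0.05   -0.09]
  [ -0.09    0.98   -0.05   -0.05   -0.11   -0.07   -0.11]
  [ -0.09   -0.09    0.97   -0.08   -0.02   -0.06   -0.02]
  [ -0.02   -0.08   -0.08    0.91   -0.07   -0.11   -0.06]
  [ -0.02   -0.04   -0.08   -0.05    0.98   -0.07   -0.06]
  [ -0.11   -0.01   -0.09   -0.11   -0.02    0.99   -0.02]
  [ -0.05   -0.02   -0.10   -0.06   -0.05   -0.04    0.92]
Leontief inverse L = M⁻¹:
  [  1.0846    0.1268    0.1690    0.1487    0.1598    0.1078    0.1474]
  [  0.1373    1.0629    0.1192    0.1148    0.1561    0.1197    0.1634]
  [  0.1316    0.1264    1.0841    0.1344    0.0662    0.1036    0.0669]
  [  0.0755    0.1229    0.1460    1.1586    0.1170    0.1629    0.1120]
  [  0.0583    0.0699    0.1236    0.0964    1.0511    0.1042    0.0938]
  [  0.1453    0.0526    0.1403    0.1629    0.0613    1.0546    0.0611]
  [  0.0906    0.0578    0.1519    0.1131    0.0867    0.0819    1.1208]
Total output x = L · d:
  x_0 = 1.0846·46 + 0.1268·71 + 0.1690·72 + 0.1487·91 + 0.1598·48 + 0.1078·43 + 0.1474·16 = 99.2509
  x_1 = 0.1373·46 + 1.0629·71 + 0.1192·72 + 0.1148·91 + 0.1561·48 + 0.1197·43 + 0.1634·16 = 116.0594
  x_2 = 0.1316·46 + 0.1264·71 + 1.0841·72 + 0.1344·91 + 0.0662·48 + 0.1036·43 + 0.0669·16 = 114.0164
  x_3 = 0.0755·46 + 0.1229·71 + 0.1460·72 + 1.1586·91 + 0.1170·48 + 0.1629·43 + 0.1120·16 = 142.5567
  x_4 = 0.0583·46 + 0.0699·71 + 0.1236·72 + 0.0964·91 + 1.0511·48 + 0.1042·43 + 0.0938·16 = 81.7408
  x_5 = 0.1453·46 + 0.0526·71 + 0.1403·72 + 0.1629·91 + 0.0613·48 + 1.0546·43 + 0.0611·16 = 84.6042
  x_6 = 0.0906·46 + 0.0578·71 + 0.1519·72 + 0.1131·91 + 0.0867·48 + 0.0819·43 + 1.1208·16 = 55.1195

55.1195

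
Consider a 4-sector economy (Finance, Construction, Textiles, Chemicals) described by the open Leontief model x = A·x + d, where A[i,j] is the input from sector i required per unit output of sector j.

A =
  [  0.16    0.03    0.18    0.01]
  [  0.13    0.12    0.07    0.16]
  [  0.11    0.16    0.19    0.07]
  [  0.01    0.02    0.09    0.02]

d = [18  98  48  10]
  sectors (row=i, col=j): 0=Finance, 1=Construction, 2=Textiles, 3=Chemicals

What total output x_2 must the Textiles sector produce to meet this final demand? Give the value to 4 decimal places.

93.0238

Form M = I − A:
  [  0.84   -0.03   -0.18   -0.01]
  [ -0.13    0.88   -0.07   -0.16]
  [ -0.11   -0.16    0.81   -0.07]
  [ -0.01   -0.02   -0.09    0.98]
Leontief inverse L = M⁻¹:
  [  1.2440    0.0963    0.2902    0.0491]
  [  0.2073    1.1792    0.1710    0.2069]
  [  0.2130    0.2502    1.3188    0.1372]
  [  0.0365    0.0480    0.1276    1.0377]
Total output x = L · d:
  x_0 = 1.2440·18 + 0.0963·98 + 0.2902·48 + 0.0491·10 = 46.2500
  x_1 = 0.2073·18 + 1.1792·98 + 0.1710·48 + 0.2069·10 = 129.5708
  x_2 = 0.2130·18 + 0.2502·98 + 1.3188·48 + 0.1372·10 = 93.0238
  x_3 = 0.0365·18 + 0.0480·98 + 0.1276·48 + 1.0377·10 = 21.8633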